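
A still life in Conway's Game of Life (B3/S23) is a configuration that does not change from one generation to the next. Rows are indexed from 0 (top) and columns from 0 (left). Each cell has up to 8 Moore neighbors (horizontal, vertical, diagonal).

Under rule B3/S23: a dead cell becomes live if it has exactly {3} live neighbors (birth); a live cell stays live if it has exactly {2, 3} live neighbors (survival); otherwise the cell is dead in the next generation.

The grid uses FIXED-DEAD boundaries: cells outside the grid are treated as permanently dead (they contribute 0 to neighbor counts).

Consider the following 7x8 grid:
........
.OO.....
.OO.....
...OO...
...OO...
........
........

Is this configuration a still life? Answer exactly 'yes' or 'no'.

Answer: no

Derivation:
Compute generation 1 and compare to generation 0 (given above):
Generation 1:
........
.OO.....
.O......
....O...
...OO...
........
........
Cell (2,2) differs: gen0=1 vs gen1=0 -> NOT a still life.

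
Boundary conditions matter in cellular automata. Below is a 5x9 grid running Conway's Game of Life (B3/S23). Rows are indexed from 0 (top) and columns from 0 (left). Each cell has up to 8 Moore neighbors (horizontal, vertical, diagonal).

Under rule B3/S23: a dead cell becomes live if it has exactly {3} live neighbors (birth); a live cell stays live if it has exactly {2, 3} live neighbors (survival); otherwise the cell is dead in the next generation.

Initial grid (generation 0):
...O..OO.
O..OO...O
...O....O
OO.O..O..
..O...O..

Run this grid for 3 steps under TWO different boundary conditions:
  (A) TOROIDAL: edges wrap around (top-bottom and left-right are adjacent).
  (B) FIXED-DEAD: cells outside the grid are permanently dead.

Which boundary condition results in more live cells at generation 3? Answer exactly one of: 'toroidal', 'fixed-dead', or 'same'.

Answer: fixed-dead

Derivation:
Under TOROIDAL boundary, generation 3:
.........
.........
.........
.........
.........
Population = 0

Under FIXED-DEAD boundary, generation 3:
.........
OOO....OO
OOO....OO
O........
..O......
Population = 12

Comparison: toroidal=0, fixed-dead=12 -> fixed-dead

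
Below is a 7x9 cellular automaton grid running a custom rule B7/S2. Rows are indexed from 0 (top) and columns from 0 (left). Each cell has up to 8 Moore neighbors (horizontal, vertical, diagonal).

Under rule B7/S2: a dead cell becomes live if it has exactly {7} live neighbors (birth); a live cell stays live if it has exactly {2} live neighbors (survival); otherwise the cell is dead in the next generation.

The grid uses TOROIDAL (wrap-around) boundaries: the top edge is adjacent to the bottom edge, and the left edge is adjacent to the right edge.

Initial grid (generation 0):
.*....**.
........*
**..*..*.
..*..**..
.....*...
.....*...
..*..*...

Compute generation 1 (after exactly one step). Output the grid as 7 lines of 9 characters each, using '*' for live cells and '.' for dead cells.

Answer: ......**.
.........
**.....*.
.........
.........
.....*...
.....*...

Derivation:
Simulating step by step:
Generation 0 (given above): 15 live cells
Generation 1: 7 live cells
(generation 1 grid is the final answer)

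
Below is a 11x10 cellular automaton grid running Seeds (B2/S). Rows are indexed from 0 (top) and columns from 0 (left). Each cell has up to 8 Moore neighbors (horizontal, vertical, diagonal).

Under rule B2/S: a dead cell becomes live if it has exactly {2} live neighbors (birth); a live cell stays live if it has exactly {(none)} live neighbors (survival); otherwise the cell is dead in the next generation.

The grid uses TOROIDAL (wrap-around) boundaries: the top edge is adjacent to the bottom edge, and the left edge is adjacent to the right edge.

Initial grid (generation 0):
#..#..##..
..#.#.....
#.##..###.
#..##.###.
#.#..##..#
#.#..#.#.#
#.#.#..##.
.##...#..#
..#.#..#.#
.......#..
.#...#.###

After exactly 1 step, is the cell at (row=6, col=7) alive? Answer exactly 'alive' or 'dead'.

Simulating step by step:
Generation 0 (given above): 47 live cells
Generation 1: 10 live cells
..........
#.........
..........
..........
..........
..........
..........
....#.....
.....#....
.#####....
..#.#.....

Cell (6,7) at generation 1: 0 -> dead

Answer: dead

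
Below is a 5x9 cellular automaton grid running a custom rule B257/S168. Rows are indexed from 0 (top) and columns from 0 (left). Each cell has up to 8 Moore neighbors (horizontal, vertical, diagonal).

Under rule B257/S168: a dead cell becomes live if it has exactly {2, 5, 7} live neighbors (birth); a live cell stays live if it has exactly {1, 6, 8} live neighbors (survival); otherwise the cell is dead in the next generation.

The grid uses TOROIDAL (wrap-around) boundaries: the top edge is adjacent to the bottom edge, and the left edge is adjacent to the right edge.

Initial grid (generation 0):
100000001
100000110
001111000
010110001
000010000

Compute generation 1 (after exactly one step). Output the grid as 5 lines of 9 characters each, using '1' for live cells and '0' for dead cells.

Answer: 010001100
001000000
000000000
110000000
011001010

Derivation:
Simulating step by step:
Generation 0 (given above): 14 live cells
Generation 1: 10 live cells
(generation 1 grid is the final answer)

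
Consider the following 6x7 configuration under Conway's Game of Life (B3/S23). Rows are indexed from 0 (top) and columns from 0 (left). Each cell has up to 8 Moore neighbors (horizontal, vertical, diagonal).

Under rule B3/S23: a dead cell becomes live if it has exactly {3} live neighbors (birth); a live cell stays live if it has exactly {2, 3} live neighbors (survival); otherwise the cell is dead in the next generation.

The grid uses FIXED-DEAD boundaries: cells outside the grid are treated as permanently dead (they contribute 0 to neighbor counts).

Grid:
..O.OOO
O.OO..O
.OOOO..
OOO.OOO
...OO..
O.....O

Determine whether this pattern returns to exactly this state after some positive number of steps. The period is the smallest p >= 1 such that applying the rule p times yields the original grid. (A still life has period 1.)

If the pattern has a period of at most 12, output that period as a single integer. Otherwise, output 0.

Simulating and comparing each generation to the original:
Gen 0 (original, given above): 22 live cells
Gen 1: 13 live cells, differs from original
Gen 2: 9 live cells, differs from original
Gen 3: 7 live cells, differs from original
Gen 4: 6 live cells, differs from original
Gen 5: 5 live cells, differs from original
Gen 6: 3 live cells, differs from original
Gen 7: 2 live cells, differs from original
Gen 8: 0 live cells, differs from original
Gen 9: 0 live cells, differs from original
Gen 10: 0 live cells, differs from original
Gen 11: 0 live cells, differs from original
Gen 12: 0 live cells, differs from original
No period found within 12 steps.

Answer: 0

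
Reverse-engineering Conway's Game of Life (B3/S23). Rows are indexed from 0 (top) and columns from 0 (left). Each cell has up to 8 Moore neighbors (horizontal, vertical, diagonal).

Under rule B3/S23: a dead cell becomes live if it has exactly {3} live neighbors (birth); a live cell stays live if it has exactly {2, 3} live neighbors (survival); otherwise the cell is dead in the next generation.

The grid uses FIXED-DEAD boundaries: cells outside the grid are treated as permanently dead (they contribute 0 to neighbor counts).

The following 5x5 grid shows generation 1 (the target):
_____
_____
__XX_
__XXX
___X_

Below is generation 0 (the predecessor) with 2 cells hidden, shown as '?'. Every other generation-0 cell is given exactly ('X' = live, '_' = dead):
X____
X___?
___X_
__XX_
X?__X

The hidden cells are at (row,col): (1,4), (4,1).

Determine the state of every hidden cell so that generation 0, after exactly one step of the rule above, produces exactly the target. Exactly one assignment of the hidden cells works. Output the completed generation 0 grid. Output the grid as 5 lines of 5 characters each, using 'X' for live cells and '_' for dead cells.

Hidden generation-0 cells (in order): (1,4), (4,1).
A hidden cell only influences target cells in its own 3x3 neighborhood. Try each of the 2^2 = 4 assignments, step the completed generation 0 forward once under B3/S23, and compare with the target:
  (1,4)=_ (4,1)=_ -> step reproduces the target at every cell -> ACCEPT
  (1,4)=_ (4,1)=X -> step gives (3,1)='X' but target has '_' -> reject
  (1,4)=X (4,1)=_ -> step gives (2,4)='X' but target has '_' -> reject
  (1,4)=X (4,1)=X -> step gives (2,4)='X' but target has '_' -> reject
Unique solution: (1,4)=dead, (4,1)=dead.
Check: live-neighbor counts of every cell in the completed generation 0:
12000
12111
12322
12233
02231
Applying B3/S23 to generation 0 with these counts gives:
_____
_____
__XX_
__XXX
___X_
which matches the target exactly.

Answer: X____
X____
___X_
__XX_
X___X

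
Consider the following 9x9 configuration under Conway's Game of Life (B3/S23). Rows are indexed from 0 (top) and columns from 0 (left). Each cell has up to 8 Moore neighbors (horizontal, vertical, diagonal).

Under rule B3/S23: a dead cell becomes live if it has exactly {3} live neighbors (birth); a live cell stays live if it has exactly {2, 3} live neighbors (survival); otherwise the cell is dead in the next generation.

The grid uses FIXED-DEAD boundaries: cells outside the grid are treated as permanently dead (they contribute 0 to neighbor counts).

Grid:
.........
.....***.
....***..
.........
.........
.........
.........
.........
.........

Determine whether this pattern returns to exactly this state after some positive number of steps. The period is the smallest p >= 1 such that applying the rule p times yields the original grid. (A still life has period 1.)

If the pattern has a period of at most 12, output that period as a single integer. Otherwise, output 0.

Simulating and comparing each generation to the original:
Gen 0 (original, given above): 6 live cells
Gen 1: 6 live cells, differs from original
Gen 2: 6 live cells, MATCHES original -> period = 2

Answer: 2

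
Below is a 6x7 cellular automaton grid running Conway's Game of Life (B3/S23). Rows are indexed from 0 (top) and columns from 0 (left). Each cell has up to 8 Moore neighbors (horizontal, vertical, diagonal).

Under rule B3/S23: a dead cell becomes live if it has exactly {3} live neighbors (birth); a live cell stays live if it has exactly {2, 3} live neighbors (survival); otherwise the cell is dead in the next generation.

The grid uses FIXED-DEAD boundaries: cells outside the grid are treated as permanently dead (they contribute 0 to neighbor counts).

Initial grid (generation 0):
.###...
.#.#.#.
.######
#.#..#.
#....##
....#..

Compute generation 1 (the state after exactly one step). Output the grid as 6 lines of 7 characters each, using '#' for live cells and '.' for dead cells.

Simulating step by step:
Generation 0 (given above): 19 live cells
Generation 1: 15 live cells
(generation 1 grid is the final answer)

Answer: .#.##..
#....##
#.....#
#.#....
.#..###
.....#.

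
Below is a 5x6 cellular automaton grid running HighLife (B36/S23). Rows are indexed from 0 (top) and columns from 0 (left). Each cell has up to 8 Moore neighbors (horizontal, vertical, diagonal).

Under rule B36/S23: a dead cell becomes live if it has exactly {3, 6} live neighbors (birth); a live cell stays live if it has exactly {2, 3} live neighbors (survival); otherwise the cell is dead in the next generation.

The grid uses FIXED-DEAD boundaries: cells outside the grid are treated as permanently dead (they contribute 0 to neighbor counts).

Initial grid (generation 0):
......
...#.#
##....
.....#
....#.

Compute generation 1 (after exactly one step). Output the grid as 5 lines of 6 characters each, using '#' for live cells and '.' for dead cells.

Answer: ......
......
....#.
......
......

Derivation:
Simulating step by step:
Generation 0 (given above): 6 live cells
Generation 1: 1 live cells
(generation 1 grid is the final answer)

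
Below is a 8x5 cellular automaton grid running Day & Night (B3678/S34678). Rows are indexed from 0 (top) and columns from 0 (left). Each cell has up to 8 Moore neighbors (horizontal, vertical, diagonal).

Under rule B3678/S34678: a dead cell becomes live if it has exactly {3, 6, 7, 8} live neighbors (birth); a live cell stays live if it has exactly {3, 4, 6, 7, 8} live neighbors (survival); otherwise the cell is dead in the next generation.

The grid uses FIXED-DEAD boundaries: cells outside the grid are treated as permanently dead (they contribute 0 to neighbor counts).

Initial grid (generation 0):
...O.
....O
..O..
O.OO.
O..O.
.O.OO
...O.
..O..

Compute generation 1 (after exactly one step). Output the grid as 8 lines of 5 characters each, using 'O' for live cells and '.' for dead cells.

Answer: .....
...O.
.O...
..OO.
...O.
...OO
...OO
.....

Derivation:
Simulating step by step:
Generation 0 (given above): 13 live cells
Generation 1: 9 live cells
(generation 1 grid is the final answer)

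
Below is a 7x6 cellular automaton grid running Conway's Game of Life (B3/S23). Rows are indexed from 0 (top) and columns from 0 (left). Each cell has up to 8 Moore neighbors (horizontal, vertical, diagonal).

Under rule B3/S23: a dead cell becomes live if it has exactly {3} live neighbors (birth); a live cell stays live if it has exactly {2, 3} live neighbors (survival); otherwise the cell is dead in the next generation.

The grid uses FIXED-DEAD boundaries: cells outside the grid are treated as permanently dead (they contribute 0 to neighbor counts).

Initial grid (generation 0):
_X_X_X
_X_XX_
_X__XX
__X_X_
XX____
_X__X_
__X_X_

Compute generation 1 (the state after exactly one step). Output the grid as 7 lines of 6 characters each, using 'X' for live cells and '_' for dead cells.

Simulating step by step:
Generation 0 (given above): 17 live cells
Generation 1: 20 live cells
(generation 1 grid is the final answer)

Answer: ___X__
XX_X__
_X___X
X_XXXX
XXXX__
XXXX__
___X__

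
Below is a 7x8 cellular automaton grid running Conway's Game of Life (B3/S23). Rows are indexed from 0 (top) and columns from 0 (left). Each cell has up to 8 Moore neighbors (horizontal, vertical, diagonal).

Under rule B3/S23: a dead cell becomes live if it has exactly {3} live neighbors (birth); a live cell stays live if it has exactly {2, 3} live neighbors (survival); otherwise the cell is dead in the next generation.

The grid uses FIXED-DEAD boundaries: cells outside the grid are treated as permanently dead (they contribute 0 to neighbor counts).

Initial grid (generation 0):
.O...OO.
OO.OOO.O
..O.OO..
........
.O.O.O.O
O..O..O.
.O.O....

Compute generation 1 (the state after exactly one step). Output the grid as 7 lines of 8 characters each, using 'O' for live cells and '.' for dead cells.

Answer: OOO..OO.
OO.O....
.OO..OO.
..OO.OO.
..O.O.O.
OO.O..O.
..O.....

Derivation:
Simulating step by step:
Generation 0 (given above): 21 live cells
Generation 1: 24 live cells
(generation 1 grid is the final answer)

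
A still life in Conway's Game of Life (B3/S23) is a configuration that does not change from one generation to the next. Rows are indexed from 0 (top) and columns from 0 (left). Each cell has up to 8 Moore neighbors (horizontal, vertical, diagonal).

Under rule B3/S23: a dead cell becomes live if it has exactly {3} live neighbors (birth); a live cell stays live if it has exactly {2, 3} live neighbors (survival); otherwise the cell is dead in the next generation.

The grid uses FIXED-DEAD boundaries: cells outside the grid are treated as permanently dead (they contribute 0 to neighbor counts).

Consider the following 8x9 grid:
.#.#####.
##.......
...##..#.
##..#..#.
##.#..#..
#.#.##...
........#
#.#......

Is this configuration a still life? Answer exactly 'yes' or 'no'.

Compute generation 1 and compare to generation 0 (given above):
Generation 1:
###.###..
##.....#.
..###....
##..####.
...#..#..
#.####...
...#.....
.........
Cell (0,0) differs: gen0=0 vs gen1=1 -> NOT a still life.

Answer: no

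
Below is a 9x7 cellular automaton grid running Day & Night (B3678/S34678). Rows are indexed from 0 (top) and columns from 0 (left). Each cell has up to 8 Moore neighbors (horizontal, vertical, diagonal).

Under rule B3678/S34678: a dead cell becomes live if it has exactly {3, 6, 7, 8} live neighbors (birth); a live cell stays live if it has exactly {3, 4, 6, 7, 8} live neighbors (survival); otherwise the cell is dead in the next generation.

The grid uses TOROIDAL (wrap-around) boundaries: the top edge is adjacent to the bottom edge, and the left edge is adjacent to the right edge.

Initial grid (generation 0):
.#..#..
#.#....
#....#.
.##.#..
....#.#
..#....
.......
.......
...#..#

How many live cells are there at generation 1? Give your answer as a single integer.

Answer: 13

Derivation:
Simulating step by step:
Generation 0 (given above): 14 live cells
Generation 1: 13 live cells
#.##...
......#
..##..#
#..#..#
.##..#.
.......
.......
.......
.......
Population at generation 1: 13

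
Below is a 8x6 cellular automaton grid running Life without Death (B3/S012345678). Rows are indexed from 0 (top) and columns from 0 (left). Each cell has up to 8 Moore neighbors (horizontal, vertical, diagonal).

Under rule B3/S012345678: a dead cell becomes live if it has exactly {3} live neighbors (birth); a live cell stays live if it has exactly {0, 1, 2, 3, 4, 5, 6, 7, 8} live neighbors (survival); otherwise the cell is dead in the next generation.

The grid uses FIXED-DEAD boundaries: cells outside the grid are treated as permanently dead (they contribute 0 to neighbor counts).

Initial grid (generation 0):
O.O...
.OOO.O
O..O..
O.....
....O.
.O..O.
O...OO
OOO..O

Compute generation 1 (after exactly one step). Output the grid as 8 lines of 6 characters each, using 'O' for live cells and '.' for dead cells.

Answer: O.OO..
OOOOOO
O..OO.
O.....
....O.
.O.OO.
O.OOOO
OOO.OO

Derivation:
Simulating step by step:
Generation 0 (given above): 19 live cells
Generation 1: 27 live cells
(generation 1 grid is the final answer)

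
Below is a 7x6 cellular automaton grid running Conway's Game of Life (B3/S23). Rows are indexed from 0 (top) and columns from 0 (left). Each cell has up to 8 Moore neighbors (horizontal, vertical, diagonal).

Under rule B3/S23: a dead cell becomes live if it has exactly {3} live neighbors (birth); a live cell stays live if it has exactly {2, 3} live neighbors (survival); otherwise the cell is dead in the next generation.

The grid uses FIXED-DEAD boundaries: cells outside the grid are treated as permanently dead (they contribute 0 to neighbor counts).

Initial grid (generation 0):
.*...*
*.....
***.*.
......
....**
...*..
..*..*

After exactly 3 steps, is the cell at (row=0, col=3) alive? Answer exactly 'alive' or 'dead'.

Answer: dead

Derivation:
Simulating step by step:
Generation 0 (given above): 12 live cells
Generation 1: 11 live cells
......
*.*...
**....
.*.***
....*.
...*.*
......
Generation 2: 12 live cells
......
*.....
*..**.
******
..*...
....*.
......
Generation 3: 6 live cells
......
......
*....*
*....*
..*..*
......
......

Cell (0,3) at generation 3: 0 -> dead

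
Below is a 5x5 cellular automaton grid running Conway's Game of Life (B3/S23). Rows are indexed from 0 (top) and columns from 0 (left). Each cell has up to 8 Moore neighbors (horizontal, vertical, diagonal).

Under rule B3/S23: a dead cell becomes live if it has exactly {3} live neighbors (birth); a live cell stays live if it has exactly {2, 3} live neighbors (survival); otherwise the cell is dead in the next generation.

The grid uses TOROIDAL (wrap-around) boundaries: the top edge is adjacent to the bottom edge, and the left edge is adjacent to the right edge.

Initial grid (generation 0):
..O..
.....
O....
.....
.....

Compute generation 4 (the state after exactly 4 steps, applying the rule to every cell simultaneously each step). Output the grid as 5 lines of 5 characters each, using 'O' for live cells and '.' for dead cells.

Answer: .....
.....
.....
.....
.....

Derivation:
Simulating step by step:
Generation 0 (given above): 2 live cells
Generation 1: 0 live cells
.....
.....
.....
.....
.....
Generation 2: 0 live cells
.....
.....
.....
.....
.....
Generation 3: 0 live cells
.....
.....
.....
.....
.....
Generation 4: 0 live cells
(generation 4 grid is the final answer)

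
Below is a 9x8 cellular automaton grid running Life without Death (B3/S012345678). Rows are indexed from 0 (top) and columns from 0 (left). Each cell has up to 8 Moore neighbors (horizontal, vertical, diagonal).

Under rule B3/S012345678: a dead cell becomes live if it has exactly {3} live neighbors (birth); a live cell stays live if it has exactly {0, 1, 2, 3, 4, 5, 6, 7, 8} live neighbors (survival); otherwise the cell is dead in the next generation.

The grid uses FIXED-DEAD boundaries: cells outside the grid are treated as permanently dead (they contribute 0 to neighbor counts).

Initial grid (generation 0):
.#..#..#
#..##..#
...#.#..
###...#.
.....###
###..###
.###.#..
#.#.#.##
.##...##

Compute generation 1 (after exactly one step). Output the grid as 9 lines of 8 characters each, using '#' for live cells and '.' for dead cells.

Answer: .#.##..#
#.######
#..#.##.
###.#.##
.....###
####.###
.###.#..
#.#.#.##
.###.###

Derivation:
Simulating step by step:
Generation 0 (given above): 35 live cells
Generation 1: 46 live cells
(generation 1 grid is the final answer)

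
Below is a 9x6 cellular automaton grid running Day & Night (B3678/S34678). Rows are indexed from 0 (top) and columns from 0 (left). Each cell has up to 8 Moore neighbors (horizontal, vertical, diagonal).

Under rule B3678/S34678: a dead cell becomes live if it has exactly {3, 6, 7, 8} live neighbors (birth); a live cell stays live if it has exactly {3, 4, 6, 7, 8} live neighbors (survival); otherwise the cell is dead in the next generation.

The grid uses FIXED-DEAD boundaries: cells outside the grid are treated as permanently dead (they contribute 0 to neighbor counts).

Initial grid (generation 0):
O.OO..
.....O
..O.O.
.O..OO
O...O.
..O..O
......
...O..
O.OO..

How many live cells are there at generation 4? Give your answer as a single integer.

Simulating step by step:
Generation 0 (given above): 17 live cells
Generation 1: 11 live cells
......
.OO.O.
...OO.
....OO
.O.OO.
......
......
..O...
......
Generation 2: 7 live cells
......
......
..OOO.
..O..O
....OO
......
......
......
......
Generation 3: 3 live cells
......
...O..
...O..
.....O
......
......
......
......
......
Generation 4: 1 live cells
......
......
....O.
......
......
......
......
......
......
Population at generation 4: 1

Answer: 1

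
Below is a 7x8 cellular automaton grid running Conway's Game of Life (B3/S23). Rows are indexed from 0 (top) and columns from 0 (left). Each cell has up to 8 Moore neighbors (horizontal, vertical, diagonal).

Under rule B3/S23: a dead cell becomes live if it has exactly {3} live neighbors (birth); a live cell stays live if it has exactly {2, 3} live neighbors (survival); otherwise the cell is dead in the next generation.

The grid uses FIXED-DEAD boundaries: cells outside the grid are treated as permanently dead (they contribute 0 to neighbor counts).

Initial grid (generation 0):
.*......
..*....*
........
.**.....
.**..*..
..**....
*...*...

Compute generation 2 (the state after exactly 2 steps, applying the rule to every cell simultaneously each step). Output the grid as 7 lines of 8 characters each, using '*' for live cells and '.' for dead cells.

Answer: ........
........
.**.....
.**.....
.*......
..***...
..***...

Derivation:
Simulating step by step:
Generation 0 (given above): 12 live cells
Generation 1: 8 live cells
........
........
.**.....
.**.....
........
..***...
...*....
Generation 2: 11 live cells
(generation 2 grid is the final answer)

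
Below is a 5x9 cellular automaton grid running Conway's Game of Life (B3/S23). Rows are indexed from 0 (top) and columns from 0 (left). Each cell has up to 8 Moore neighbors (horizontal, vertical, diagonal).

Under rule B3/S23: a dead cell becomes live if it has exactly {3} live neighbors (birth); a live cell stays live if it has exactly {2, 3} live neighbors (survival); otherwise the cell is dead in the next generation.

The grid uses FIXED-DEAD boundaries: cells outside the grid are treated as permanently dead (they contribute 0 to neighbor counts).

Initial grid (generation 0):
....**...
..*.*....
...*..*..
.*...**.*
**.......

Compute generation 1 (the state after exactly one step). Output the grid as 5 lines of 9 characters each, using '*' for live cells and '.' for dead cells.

Answer: ...***...
....*....
..***.**.
***..***.
**.......

Derivation:
Simulating step by step:
Generation 0 (given above): 12 live cells
Generation 1: 17 live cells
(generation 1 grid is the final answer)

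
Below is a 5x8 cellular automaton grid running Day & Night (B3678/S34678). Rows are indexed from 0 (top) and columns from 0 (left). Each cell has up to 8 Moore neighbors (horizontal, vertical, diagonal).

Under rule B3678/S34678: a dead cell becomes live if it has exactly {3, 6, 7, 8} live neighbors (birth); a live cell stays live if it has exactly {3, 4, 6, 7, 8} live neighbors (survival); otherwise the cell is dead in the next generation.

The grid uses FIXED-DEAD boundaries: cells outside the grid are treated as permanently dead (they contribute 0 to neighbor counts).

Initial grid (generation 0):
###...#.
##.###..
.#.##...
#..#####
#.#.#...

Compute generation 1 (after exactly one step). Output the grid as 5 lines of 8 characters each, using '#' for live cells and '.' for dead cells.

Answer: ######..
#.####..
.#..##..
.....#..
.#..#.#.

Derivation:
Simulating step by step:
Generation 0 (given above): 21 live cells
Generation 1: 18 live cells
(generation 1 grid is the final answer)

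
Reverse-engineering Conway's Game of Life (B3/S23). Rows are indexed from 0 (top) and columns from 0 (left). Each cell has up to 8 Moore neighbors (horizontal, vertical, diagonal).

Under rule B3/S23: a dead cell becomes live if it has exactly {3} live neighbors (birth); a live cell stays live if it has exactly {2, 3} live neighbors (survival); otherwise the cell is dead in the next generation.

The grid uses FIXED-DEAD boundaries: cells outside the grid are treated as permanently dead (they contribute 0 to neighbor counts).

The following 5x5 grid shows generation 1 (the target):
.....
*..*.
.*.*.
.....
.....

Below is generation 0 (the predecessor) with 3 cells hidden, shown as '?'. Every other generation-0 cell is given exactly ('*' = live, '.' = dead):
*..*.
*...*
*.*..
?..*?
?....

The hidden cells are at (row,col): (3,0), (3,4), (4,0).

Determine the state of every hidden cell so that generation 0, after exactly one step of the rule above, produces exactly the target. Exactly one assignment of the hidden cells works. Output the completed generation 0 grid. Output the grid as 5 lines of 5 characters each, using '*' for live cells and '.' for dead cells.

Answer: *..*.
*...*
*.*..
...*.
.....

Derivation:
Hidden generation-0 cells (in order): (3,0), (3,4), (4,0).
A hidden cell only influences target cells in its own 3x3 neighborhood. Try each of the 2^3 = 8 assignments, step the completed generation 0 forward once under B3/S23, and compare with the target:
  (3,0)=. (3,4)=. (4,0)=. -> step reproduces the target at every cell -> ACCEPT
  (3,0)=. (3,4)=. (4,0)=* -> step gives (3,1)='*' but target has '.' -> reject
  (3,0)=. (3,4)=* (4,0)=. -> step gives (2,3)='.' but target has '*' -> reject
  (3,0)=. (3,4)=* (4,0)=* -> step gives (2,3)='.' but target has '*' -> reject
  (3,0)=* (3,4)=. (4,0)=. -> step gives (2,0)='*' but target has '.' -> reject
  (3,0)=* (3,4)=. (4,0)=* -> step gives (2,0)='*' but target has '.' -> reject
  (3,0)=* (3,4)=* (4,0)=. -> step gives (2,0)='*' but target has '.' -> reject
  (3,0)=* (3,4)=* (4,0)=* -> step gives (2,0)='*' but target has '.' -> reject
Unique solution: (3,0)=dead, (3,4)=dead, (4,0)=dead.
Check: live-neighbor counts of every cell in the completed generation 0:
12112
24231
13132
12211
00111
Applying B3/S23 to generation 0 with these counts gives:
.....
*..*.
.*.*.
.....
.....
which matches the target exactly.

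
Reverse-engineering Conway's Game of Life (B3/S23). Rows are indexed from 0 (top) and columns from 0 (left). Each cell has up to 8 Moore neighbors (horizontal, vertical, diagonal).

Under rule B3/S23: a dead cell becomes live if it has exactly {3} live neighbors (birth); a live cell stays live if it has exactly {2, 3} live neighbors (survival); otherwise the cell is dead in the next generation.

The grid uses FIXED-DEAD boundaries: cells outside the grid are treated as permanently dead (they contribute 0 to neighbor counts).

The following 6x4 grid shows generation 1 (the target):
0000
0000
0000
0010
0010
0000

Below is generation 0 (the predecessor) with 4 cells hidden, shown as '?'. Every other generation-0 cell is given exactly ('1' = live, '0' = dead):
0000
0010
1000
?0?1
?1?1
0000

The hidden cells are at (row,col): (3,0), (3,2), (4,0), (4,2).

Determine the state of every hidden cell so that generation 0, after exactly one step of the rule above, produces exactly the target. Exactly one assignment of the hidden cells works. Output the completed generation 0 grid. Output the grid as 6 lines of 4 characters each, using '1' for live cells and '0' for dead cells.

Hidden generation-0 cells (in order): (3,0), (3,2), (4,0), (4,2).
A hidden cell only influences target cells in its own 3x3 neighborhood. Try each of the 2^4 = 16 assignments, step the completed generation 0 forward once under B3/S23, and compare with the target:
  (3,0)=0 (3,2)=0 (4,0)=0 (4,2)=0 -> step reproduces the target at every cell -> ACCEPT
  (3,0)=0 (3,2)=0 (4,0)=0 (4,2)=1 -> step gives (3,1)='1' but target has '0' -> reject
  (3,0)=0 (3,2)=0 (4,0)=1 (4,2)=0 -> step gives (3,0)='1' but target has '0' -> reject
  (3,0)=0 (3,2)=0 (4,0)=1 (4,2)=1 -> step gives (3,0)='1' but target has '0' -> reject
  (3,0)=0 (3,2)=1 (4,0)=0 (4,2)=0 -> step gives (2,1)='1' but target has '0' -> reject
  (3,0)=0 (3,2)=1 (4,0)=0 (4,2)=1 -> step gives (2,1)='1' but target has '0' -> reject
  (3,0)=0 (3,2)=1 (4,0)=1 (4,2)=0 -> step gives (2,1)='1' but target has '0' -> reject
  (3,0)=0 (3,2)=1 (4,0)=1 (4,2)=1 -> step gives (2,1)='1' but target has '0' -> reject
  (3,0)=1 (3,2)=0 (4,0)=0 (4,2)=0 -> step gives (2,1)='1' but target has '0' -> reject
  (3,0)=1 (3,2)=0 (4,0)=0 (4,2)=1 -> step gives (2,1)='1' but target has '0' -> reject
  (3,0)=1 (3,2)=0 (4,0)=1 (4,2)=0 -> step gives (2,1)='1' but target has '0' -> reject
  (3,0)=1 (3,2)=0 (4,0)=1 (4,2)=1 -> step gives (2,1)='1' but target has '0' -> reject
  (3,0)=1 (3,2)=1 (4,0)=0 (4,2)=0 -> step gives (2,2)='1' but target has '0' -> reject
  (3,0)=1 (3,2)=1 (4,0)=0 (4,2)=1 -> step gives (2,2)='1' but target has '0' -> reject
  (3,0)=1 (3,2)=1 (4,0)=1 (4,2)=0 -> step gives (2,2)='1' but target has '0' -> reject
  (3,0)=1 (3,2)=1 (4,0)=1 (4,2)=1 -> step gives (2,2)='1' but target has '0' -> reject
Unique solution: (3,0)=dead, (3,2)=dead, (4,0)=dead, (4,2)=dead.
Check: live-neighbor counts of every cell in the completed generation 0:
0111
1201
0222
2231
1031
1121
Applying B3/S23 to generation 0 with these counts gives:
0000
0000
0000
0010
0010
0000
which matches the target exactly.

Answer: 0000
0010
1000
0001
0101
0000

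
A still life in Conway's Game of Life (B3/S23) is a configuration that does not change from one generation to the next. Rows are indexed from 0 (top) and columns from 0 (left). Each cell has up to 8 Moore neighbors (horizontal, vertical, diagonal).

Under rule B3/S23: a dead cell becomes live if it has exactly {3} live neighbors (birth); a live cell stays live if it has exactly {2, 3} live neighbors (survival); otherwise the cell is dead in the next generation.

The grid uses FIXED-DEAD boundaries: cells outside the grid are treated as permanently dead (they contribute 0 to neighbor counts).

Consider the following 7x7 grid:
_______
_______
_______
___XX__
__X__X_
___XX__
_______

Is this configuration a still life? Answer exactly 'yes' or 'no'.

Answer: yes

Derivation:
Compute generation 1 and compare to generation 0 (given above):
Generation 1:
_______
_______
_______
___XX__
__X__X_
___XX__
_______
The grids are IDENTICAL -> still life.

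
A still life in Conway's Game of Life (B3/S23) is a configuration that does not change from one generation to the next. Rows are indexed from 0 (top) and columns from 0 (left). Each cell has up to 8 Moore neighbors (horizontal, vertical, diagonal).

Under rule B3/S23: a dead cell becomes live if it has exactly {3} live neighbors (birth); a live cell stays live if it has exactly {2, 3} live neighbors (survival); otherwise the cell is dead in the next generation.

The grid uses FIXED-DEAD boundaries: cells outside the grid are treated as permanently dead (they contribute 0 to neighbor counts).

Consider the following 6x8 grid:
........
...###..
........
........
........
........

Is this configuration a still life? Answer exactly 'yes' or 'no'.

Compute generation 1 and compare to generation 0 (given above):
Generation 1:
....#...
....#...
....#...
........
........
........
Cell (0,4) differs: gen0=0 vs gen1=1 -> NOT a still life.

Answer: no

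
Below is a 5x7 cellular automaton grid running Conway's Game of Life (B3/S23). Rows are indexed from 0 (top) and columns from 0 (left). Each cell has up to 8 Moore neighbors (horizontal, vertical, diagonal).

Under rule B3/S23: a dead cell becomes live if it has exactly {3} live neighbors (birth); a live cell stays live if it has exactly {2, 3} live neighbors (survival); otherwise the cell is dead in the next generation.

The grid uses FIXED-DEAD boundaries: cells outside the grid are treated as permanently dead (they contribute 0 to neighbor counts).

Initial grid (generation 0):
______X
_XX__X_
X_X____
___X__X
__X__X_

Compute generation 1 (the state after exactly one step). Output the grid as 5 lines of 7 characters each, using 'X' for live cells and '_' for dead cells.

Simulating step by step:
Generation 0 (given above): 10 live cells
Generation 1: 7 live cells
(generation 1 grid is the final answer)

Answer: _______
_XX____
__XX___
_XXX___
_______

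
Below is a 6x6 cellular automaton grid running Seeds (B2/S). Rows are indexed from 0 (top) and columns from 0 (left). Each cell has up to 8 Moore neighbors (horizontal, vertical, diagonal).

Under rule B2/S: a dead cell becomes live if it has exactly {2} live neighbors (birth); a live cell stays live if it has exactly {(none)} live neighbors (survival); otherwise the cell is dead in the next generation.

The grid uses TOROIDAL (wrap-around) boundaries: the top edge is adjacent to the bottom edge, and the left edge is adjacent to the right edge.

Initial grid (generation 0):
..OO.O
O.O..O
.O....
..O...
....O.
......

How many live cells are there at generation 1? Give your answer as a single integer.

Answer: 7

Derivation:
Simulating step by step:
Generation 0 (given above): 9 live cells
Generation 1: 7 live cells
......
......
...O.O
.O.O..
...O..
..O..O
Population at generation 1: 7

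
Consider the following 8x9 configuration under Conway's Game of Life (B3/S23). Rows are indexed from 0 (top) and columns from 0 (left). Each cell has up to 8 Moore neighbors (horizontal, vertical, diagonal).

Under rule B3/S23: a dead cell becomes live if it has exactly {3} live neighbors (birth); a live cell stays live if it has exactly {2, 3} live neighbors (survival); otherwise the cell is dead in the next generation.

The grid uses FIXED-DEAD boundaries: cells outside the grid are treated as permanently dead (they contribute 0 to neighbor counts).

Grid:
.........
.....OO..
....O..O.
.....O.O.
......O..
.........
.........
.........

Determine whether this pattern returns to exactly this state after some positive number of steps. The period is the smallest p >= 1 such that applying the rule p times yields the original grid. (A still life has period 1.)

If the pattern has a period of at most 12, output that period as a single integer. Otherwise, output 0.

Answer: 1

Derivation:
Simulating and comparing each generation to the original:
Gen 0 (original, given above): 7 live cells
Gen 1: 7 live cells, MATCHES original -> period = 1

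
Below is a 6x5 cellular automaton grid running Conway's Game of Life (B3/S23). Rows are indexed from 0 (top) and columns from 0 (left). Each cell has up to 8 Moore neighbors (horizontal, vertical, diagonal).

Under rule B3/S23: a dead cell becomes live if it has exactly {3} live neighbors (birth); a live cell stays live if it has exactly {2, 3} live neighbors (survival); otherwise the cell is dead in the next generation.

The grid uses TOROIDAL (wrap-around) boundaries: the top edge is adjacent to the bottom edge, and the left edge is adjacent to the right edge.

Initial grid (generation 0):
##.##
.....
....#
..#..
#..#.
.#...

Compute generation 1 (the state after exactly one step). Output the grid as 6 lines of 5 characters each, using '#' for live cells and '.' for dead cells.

Answer: ###.#
...#.
.....
...##
.##..
.#.#.

Derivation:
Simulating step by step:
Generation 0 (given above): 9 live cells
Generation 1: 11 live cells
(generation 1 grid is the final answer)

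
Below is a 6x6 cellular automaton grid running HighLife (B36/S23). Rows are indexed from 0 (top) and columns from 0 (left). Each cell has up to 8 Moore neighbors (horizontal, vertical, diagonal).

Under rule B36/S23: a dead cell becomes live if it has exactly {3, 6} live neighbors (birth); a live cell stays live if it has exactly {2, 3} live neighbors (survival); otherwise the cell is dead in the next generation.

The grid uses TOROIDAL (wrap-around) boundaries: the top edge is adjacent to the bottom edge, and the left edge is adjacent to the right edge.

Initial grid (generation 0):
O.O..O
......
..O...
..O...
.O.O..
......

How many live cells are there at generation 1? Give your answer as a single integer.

Answer: 8

Derivation:
Simulating step by step:
Generation 0 (given above): 7 live cells
Generation 1: 8 live cells
......
.O....
......
.OOO..
..O...
OOO...
Population at generation 1: 8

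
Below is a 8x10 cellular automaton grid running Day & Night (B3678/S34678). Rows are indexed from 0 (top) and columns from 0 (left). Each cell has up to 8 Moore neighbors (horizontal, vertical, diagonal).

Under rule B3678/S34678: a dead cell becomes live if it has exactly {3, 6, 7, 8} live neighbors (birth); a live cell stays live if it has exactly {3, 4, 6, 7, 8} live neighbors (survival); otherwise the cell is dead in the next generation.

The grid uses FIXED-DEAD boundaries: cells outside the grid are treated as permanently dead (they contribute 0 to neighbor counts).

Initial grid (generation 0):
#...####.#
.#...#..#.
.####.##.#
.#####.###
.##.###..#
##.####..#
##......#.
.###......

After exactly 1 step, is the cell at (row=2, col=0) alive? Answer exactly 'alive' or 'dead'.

Answer: alive

Derivation:
Simulating step by step:
Generation 0 (given above): 43 live cells
Generation 1: 40 live cells
.....##.#.
##....#.##
###...####
#.######.#
..####...#
#..##.###.
#.#..#....
###.......

Cell (2,0) at generation 1: 1 -> alive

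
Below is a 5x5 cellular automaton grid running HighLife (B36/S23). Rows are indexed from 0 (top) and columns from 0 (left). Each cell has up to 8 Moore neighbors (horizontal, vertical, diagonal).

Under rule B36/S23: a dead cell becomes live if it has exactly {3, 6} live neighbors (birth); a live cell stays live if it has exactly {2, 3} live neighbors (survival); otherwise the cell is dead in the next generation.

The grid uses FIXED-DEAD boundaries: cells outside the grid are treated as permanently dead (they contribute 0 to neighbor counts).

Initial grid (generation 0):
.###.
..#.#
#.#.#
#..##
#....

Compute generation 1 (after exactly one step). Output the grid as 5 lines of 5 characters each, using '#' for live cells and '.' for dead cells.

Simulating step by step:
Generation 0 (given above): 12 live cells
Generation 1: 11 live cells
(generation 1 grid is the final answer)

Answer: .###.
...##
..###
#..##
.....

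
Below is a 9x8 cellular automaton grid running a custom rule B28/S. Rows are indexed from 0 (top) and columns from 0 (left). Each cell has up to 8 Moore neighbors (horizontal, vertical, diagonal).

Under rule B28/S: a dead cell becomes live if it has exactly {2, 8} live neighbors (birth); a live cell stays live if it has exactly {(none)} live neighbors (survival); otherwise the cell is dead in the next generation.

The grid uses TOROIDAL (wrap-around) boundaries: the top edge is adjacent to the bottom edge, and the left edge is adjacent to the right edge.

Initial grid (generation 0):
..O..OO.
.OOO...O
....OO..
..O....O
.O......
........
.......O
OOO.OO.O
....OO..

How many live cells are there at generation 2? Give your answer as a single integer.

Simulating step by step:
Generation 0 (given above): 21 live cells
Generation 1: 17 live cells
O......O
O.......
.......O
OO.OOOO.
O.O.....
O.......
..OOOO..
........
........
Generation 2: 13 live cells
.O......
.O....O.
..OO....
........
......O.
.....O.O
.O......
..O..O..
O......O
Population at generation 2: 13

Answer: 13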